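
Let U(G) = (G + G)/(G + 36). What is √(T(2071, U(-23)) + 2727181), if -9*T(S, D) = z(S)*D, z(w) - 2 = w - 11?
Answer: √4149275377/39 ≈ 1651.7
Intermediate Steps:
z(w) = -9 + w (z(w) = 2 + (w - 11) = 2 + (-11 + w) = -9 + w)
U(G) = 2*G/(36 + G) (U(G) = (2*G)/(36 + G) = 2*G/(36 + G))
T(S, D) = -D*(-9 + S)/9 (T(S, D) = -(-9 + S)*D/9 = -D*(-9 + S)/9)
√(T(2071, U(-23)) + 2727181) = √((2*(-23)/(36 - 23))*(9 - 1*2071)/9 + 2727181) = √((2*(-23)/13)*(9 - 2071)/9 + 2727181) = √((⅑)*(2*(-23)*(1/13))*(-2062) + 2727181) = √((⅑)*(-46/13)*(-2062) + 2727181) = √(94852/117 + 2727181) = √(319175029/117) = √4149275377/39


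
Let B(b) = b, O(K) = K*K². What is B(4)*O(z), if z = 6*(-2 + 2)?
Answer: 0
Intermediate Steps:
z = 0 (z = 6*0 = 0)
O(K) = K³
B(4)*O(z) = 4*0³ = 4*0 = 0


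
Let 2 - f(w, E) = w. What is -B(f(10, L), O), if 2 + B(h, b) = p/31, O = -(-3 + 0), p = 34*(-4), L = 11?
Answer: 198/31 ≈ 6.3871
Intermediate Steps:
f(w, E) = 2 - w
p = -136
O = 3 (O = -1*(-3) = 3)
B(h, b) = -198/31 (B(h, b) = -2 - 136/31 = -198/31)
-B(f(10, L), O) = -1*(-198/31) = 198/31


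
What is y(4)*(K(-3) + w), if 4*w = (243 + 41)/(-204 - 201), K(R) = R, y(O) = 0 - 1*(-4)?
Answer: -5144/405 ≈ -12.701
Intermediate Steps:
y(O) = 4 (y(O) = 0 + 4 = 4)
w = -71/405 (w = ((243 + 41)/(-204 - 201))/4 = (284/(-405))/4 = (284*(-1/405))/4 = (¼)*(-284/405) = -71/405 ≈ -0.17531)
y(4)*(K(-3) + w) = 4*(-3 - 71/405) = 4*(-1286/405) = -5144/405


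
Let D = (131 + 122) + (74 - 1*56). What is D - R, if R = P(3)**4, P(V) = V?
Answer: 190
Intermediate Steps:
D = 271 (D = 253 + (74 - 56) = 253 + 18 = 271)
R = 81 (R = 3**4 = 81)
D - R = 271 - 1*81 = 271 - 81 = 190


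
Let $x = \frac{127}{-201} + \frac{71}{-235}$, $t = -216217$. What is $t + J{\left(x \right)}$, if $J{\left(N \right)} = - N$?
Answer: $- \frac{10212965879}{47235} \approx -2.1622 \cdot 10^{5}$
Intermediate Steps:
$x = - \frac{44116}{47235}$ ($x = 127 \left(- \frac{1}{201}\right) + 71 \left(- \frac{1}{235}\right) = - \frac{127}{201} - \frac{71}{235} = - \frac{44116}{47235} \approx -0.93397$)
$t + J{\left(x \right)} = -216217 - - \frac{44116}{47235} = -216217 + \frac{44116}{47235} = - \frac{10212965879}{47235}$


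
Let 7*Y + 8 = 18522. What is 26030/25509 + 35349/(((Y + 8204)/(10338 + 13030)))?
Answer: 2731506326194/35874157 ≈ 76141.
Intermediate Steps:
Y = 18514/7 (Y = -8/7 + (⅐)*18522 = -8/7 + 2646 = 18514/7 ≈ 2644.9)
26030/25509 + 35349/(((Y + 8204)/(10338 + 13030))) = 26030/25509 + 35349/(((18514/7 + 8204)/(10338 + 13030))) = 26030*(1/25509) + 35349/(((75942/7)/23368)) = 26030/25509 + 35349/(((75942/7)*(1/23368))) = 26030/25509 + 35349/(37971/81788) = 26030/25509 + 35349*(81788/37971) = 26030/25509 + 963708004/12657 = 2731506326194/35874157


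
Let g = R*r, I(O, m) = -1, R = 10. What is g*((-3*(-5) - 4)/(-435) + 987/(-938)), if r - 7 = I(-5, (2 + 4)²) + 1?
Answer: -439663/5829 ≈ -75.427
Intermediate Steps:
r = 7 (r = 7 + (-1 + 1) = 7 + 0 = 7)
g = 70 (g = 10*7 = 70)
g*((-3*(-5) - 4)/(-435) + 987/(-938)) = 70*((-3*(-5) - 4)/(-435) + 987/(-938)) = 70*((15 - 4)*(-1/435) + 987*(-1/938)) = 70*(11*(-1/435) - 141/134) = 70*(-11/435 - 141/134) = 70*(-62809/58290) = -439663/5829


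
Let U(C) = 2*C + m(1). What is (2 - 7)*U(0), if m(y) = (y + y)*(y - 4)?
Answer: 30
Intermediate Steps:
m(y) = 2*y*(-4 + y) (m(y) = (2*y)*(-4 + y) = 2*y*(-4 + y))
U(C) = -6 + 2*C (U(C) = 2*C + 2*1*(-4 + 1) = 2*C + 2*1*(-3) = 2*C - 6 = -6 + 2*C)
(2 - 7)*U(0) = (2 - 7)*(-6 + 2*0) = -5*(-6 + 0) = -5*(-6) = 30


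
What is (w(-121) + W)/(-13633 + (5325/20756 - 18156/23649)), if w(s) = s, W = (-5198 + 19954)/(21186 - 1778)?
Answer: 23864033790461/2705849939636073 ≈ 0.0088194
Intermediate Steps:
W = 3689/4852 (W = 14756/19408 = 14756*(1/19408) = 3689/4852 ≈ 0.76031)
(w(-121) + W)/(-13633 + (5325/20756 - 18156/23649)) = (-121 + 3689/4852)/(-13633 + (5325/20756 - 18156/23649)) = -583403/(4852*(-13633 + (5325*(1/20756) - 18156*1/23649))) = -583403/(4852*(-13633 + (5325/20756 - 6052/7883))) = -583403/(4852*(-13633 - 83638337/163619548)) = -583403/(4852*(-2230708936221/163619548)) = -583403/4852*(-163619548/2230708936221) = 23864033790461/2705849939636073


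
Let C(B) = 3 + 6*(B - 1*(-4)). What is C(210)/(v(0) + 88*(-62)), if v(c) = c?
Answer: -117/496 ≈ -0.23589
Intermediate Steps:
C(B) = 27 + 6*B (C(B) = 3 + 6*(B + 4) = 3 + 6*(4 + B) = 3 + (24 + 6*B) = 27 + 6*B)
C(210)/(v(0) + 88*(-62)) = (27 + 6*210)/(0 + 88*(-62)) = (27 + 1260)/(0 - 5456) = 1287/(-5456) = 1287*(-1/5456) = -117/496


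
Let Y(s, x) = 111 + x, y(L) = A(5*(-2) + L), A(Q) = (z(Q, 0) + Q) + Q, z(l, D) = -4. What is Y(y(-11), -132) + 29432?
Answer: 29411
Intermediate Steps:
A(Q) = -4 + 2*Q (A(Q) = (-4 + Q) + Q = -4 + 2*Q)
y(L) = -24 + 2*L (y(L) = -4 + 2*(5*(-2) + L) = -4 + 2*(-10 + L) = -4 + (-20 + 2*L) = -24 + 2*L)
Y(y(-11), -132) + 29432 = (111 - 132) + 29432 = -21 + 29432 = 29411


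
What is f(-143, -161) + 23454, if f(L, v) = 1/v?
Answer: 3776093/161 ≈ 23454.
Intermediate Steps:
f(-143, -161) + 23454 = 1/(-161) + 23454 = -1/161 + 23454 = 3776093/161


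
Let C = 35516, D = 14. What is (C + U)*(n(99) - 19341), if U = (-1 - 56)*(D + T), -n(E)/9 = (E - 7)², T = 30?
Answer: -3152825136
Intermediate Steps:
n(E) = -9*(-7 + E)² (n(E) = -9*(E - 7)² = -9*(-7 + E)²)
U = -2508 (U = (-1 - 56)*(14 + 30) = -57*44 = -2508)
(C + U)*(n(99) - 19341) = (35516 - 2508)*(-9*(-7 + 99)² - 19341) = 33008*(-9*92² - 19341) = 33008*(-9*8464 - 19341) = 33008*(-76176 - 19341) = 33008*(-95517) = -3152825136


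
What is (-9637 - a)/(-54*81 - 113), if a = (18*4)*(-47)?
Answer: 6253/4487 ≈ 1.3936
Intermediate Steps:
a = -3384 (a = 72*(-47) = -3384)
(-9637 - a)/(-54*81 - 113) = (-9637 - 1*(-3384))/(-54*81 - 113) = (-9637 + 3384)/(-4374 - 113) = -6253/(-4487) = -6253*(-1/4487) = 6253/4487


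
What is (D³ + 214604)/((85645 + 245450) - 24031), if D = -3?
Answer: 214577/307064 ≈ 0.69880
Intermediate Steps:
(D³ + 214604)/((85645 + 245450) - 24031) = ((-3)³ + 214604)/((85645 + 245450) - 24031) = (-27 + 214604)/(331095 - 24031) = 214577/307064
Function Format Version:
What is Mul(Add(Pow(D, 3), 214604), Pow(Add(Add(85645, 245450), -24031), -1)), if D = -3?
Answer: Rational(214577, 307064) ≈ 0.69880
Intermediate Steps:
Mul(Add(Pow(D, 3), 214604), Pow(Add(Add(85645, 245450), -24031), -1)) = Mul(Add(Pow(-3, 3), 214604), Pow(Add(Add(85645, 245450), -24031), -1)) = Mul(Add(-27, 214604), Pow(Add(331095, -24031), -1)) = Mul(214577, Pow(307064, -1)) = Mul(214577, Rational(1, 307064)) = Rational(214577, 307064)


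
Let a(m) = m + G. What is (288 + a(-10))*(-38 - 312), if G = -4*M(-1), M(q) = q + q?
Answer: -100100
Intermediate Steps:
M(q) = 2*q
G = 8 (G = -8*(-1) = -4*(-2) = 8)
a(m) = 8 + m (a(m) = m + 8 = 8 + m)
(288 + a(-10))*(-38 - 312) = (288 + (8 - 10))*(-38 - 312) = (288 - 2)*(-350) = 286*(-350) = -100100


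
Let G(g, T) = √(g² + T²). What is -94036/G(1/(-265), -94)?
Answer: -24919540*√620508101/620508101 ≈ -1000.4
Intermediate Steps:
G(g, T) = √(T² + g²)
-94036/G(1/(-265), -94) = -94036/√((-94)² + (1/(-265))²) = -94036/√(8836 + (-1/265)²) = -94036/√(8836 + 1/70225) = -94036*265*√620508101/620508101 = -24919540*√620508101/620508101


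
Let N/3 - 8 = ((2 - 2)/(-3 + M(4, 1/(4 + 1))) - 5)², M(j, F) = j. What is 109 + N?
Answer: 208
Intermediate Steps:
N = 99 (N = 24 + 3*((2 - 2)/(-3 + 4) - 5)² = 24 + 3*(0/1 - 5)² = 24 + 3*(0*1 - 5)² = 24 + 3*(0 - 5)² = 24 + 3*(-5)² = 24 + 3*25 = 24 + 75 = 99)
109 + N = 109 + 99 = 208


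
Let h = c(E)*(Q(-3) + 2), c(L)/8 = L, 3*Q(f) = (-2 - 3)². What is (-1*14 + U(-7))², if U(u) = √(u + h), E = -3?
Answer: (14 - I*√255)² ≈ -59.0 - 447.12*I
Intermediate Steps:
Q(f) = 25/3 (Q(f) = (-2 - 3)²/3 = (⅓)*(-5)² = (⅓)*25 = 25/3)
c(L) = 8*L
h = -248 (h = (8*(-3))*(25/3 + 2) = -24*31/3 = -248)
U(u) = √(-248 + u) (U(u) = √(u - 248) = √(-248 + u))
(-1*14 + U(-7))² = (-1*14 + √(-248 - 7))² = (-14 + √(-255))² = (-14 + I*√255)²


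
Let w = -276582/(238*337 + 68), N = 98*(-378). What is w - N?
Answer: 495565579/13379 ≈ 37041.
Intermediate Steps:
N = -37044
w = -46097/13379 (w = -276582/(80206 + 68) = -276582/80274 = -276582*1/80274 = -46097/13379 ≈ -3.4455)
w - N = -46097/13379 - 1*(-37044) = -46097/13379 + 37044 = 495565579/13379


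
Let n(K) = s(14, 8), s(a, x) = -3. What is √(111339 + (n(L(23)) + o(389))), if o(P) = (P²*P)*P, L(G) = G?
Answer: √22898156377 ≈ 1.5132e+5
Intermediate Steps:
n(K) = -3
o(P) = P⁴ (o(P) = P³*P = P⁴)
√(111339 + (n(L(23)) + o(389))) = √(111339 + (-3 + 389⁴)) = √(111339 + (-3 + 22898045041)) = √(111339 + 22898045038) = √22898156377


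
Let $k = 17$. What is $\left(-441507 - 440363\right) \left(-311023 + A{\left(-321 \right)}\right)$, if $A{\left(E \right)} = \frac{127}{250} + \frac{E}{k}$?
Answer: $\frac{116576674140267}{425} \approx 2.743 \cdot 10^{11}$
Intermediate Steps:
$A{\left(E \right)} = \frac{127}{250} + \frac{E}{17}$
$\left(-441507 - 440363\right) \left(-311023 + A{\left(-321 \right)}\right) = \left(-441507 - 440363\right) \left(-311023 + \left(\frac{127}{250} + \frac{1}{17} \left(-321\right)\right)\right) = - 881870 \left(-311023 + \left(\frac{127}{250} - \frac{321}{17}\right)\right) = - 881870 \left(-311023 - \frac{78091}{4250}\right) = \left(-881870\right) \left(- \frac{1321925841}{4250}\right) = \frac{116576674140267}{425}$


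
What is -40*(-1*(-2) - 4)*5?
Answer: 400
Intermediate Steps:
-40*(-1*(-2) - 4)*5 = -40*(2 - 4)*5 = -40*(-2)*5 = 80*5 = 400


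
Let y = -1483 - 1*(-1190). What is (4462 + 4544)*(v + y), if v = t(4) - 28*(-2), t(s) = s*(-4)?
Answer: -2278518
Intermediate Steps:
t(s) = -4*s
v = 40 (v = -4*4 - 28*(-2) = -16 + 56 = 40)
y = -293 (y = -1483 + 1190 = -293)
(4462 + 4544)*(v + y) = (4462 + 4544)*(40 - 293) = 9006*(-253) = -2278518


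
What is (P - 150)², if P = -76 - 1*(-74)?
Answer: 23104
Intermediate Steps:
P = -2 (P = -76 + 74 = -2)
(P - 150)² = (-2 - 150)² = (-152)² = 23104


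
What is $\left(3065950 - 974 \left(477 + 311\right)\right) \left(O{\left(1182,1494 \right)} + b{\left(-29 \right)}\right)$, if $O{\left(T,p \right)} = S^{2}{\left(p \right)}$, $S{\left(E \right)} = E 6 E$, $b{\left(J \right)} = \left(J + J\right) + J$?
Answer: $412228186634360631222$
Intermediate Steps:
$b{\left(J \right)} = 3 J$ ($b{\left(J \right)} = 2 J + J = 3 J$)
$S{\left(E \right)} = 6 E^{2}$ ($S{\left(E \right)} = 6 E E = 6 E^{2}$)
$O{\left(T,p \right)} = 36 p^{4}$ ($O{\left(T,p \right)} = \left(6 p^{2}\right)^{2} = 36 p^{4}$)
$\left(3065950 - 974 \left(477 + 311\right)\right) \left(O{\left(1182,1494 \right)} + b{\left(-29 \right)}\right) = \left(3065950 - 974 \left(477 + 311\right)\right) \left(36 \cdot 1494^{4} + 3 \left(-29\right)\right) = \left(3065950 - 767512\right) \left(36 \cdot 4981984705296 - 87\right) = \left(3065950 - 767512\right) \left(179351449390656 - 87\right) = 2298438 \cdot 179351449390569 = 412228186634360631222$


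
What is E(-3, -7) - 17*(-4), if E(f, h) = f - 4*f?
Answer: 77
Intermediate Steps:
E(f, h) = -3*f
E(-3, -7) - 17*(-4) = -3*(-3) - 17*(-4) = 9 + 68 = 77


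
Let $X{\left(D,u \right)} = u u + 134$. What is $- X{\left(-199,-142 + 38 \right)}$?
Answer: $-10950$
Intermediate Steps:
$X{\left(D,u \right)} = 134 + u^{2}$ ($X{\left(D,u \right)} = u^{2} + 134 = 134 + u^{2}$)
$- X{\left(-199,-142 + 38 \right)} = - (134 + \left(-142 + 38\right)^{2}) = - (134 + \left(-104\right)^{2}) = - (134 + 10816) = \left(-1\right) 10950 = -10950$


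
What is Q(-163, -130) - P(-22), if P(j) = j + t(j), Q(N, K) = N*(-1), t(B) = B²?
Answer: -299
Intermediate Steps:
Q(N, K) = -N
P(j) = j + j²
Q(-163, -130) - P(-22) = -1*(-163) - (-22)*(1 - 22) = 163 - (-22)*(-21) = 163 - 1*462 = 163 - 462 = -299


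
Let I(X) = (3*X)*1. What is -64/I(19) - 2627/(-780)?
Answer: 11091/4940 ≈ 2.2451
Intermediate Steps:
I(X) = 3*X
-64/I(19) - 2627/(-780) = -64/(3*19) - 2627/(-780) = -64/57 - 2627*(-1/780) = -64*1/57 + 2627/780 = -64/57 + 2627/780 = 11091/4940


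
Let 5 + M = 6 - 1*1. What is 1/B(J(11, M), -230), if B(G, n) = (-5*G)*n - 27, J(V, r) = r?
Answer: -1/27 ≈ -0.037037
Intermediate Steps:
M = 0 (M = -5 + (6 - 1*1) = -5 + (6 - 1) = -5 + 5 = 0)
B(G, n) = -27 - 5*G*n (B(G, n) = -5*G*n - 27 = -27 - 5*G*n)
1/B(J(11, M), -230) = 1/(-27 - 5*0*(-230)) = 1/(-27 + 0) = 1/(-27) = -1/27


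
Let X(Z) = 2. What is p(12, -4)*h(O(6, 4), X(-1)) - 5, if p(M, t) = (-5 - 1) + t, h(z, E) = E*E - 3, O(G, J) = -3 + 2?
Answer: -15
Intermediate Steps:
O(G, J) = -1
h(z, E) = -3 + E² (h(z, E) = E² - 3 = -3 + E²)
p(M, t) = -6 + t
p(12, -4)*h(O(6, 4), X(-1)) - 5 = (-6 - 4)*(-3 + 2²) - 5 = -10*(-3 + 4) - 5 = -10*1 - 5 = -10 - 5 = -15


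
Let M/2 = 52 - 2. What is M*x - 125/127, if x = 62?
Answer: 787275/127 ≈ 6199.0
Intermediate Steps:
M = 100 (M = 2*(52 - 2) = 2*50 = 100)
M*x - 125/127 = 100*62 - 125/127 = 6200 - 125*1/127 = 6200 - 125/127 = 787275/127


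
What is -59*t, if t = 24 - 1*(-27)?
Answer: -3009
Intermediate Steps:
t = 51 (t = 24 + 27 = 51)
-59*t = -59*51 = -3009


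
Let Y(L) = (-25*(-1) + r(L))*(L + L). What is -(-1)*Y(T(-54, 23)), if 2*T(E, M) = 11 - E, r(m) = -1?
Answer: 1560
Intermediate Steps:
T(E, M) = 11/2 - E/2 (T(E, M) = (11 - E)/2 = 11/2 - E/2)
Y(L) = 48*L (Y(L) = (-25*(-1) - 1)*(L + L) = (25 - 1)*(2*L) = 24*(2*L) = 48*L)
-(-1)*Y(T(-54, 23)) = -(-1)*48*(11/2 - ½*(-54)) = -(-1)*48*(11/2 + 27) = -(-1)*48*(65/2) = -(-1)*1560 = -1*(-1560) = 1560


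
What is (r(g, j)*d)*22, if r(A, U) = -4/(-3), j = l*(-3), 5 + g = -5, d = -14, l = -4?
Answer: -1232/3 ≈ -410.67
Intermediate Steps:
g = -10 (g = -5 - 5 = -10)
j = 12 (j = -4*(-3) = 12)
r(A, U) = 4/3 (r(A, U) = -4*(-⅓) = 4/3)
(r(g, j)*d)*22 = ((4/3)*(-14))*22 = -56/3*22 = -1232/3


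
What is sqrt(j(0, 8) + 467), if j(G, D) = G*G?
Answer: sqrt(467) ≈ 21.610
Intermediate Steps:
j(G, D) = G**2
sqrt(j(0, 8) + 467) = sqrt(0**2 + 467) = sqrt(0 + 467) = sqrt(467)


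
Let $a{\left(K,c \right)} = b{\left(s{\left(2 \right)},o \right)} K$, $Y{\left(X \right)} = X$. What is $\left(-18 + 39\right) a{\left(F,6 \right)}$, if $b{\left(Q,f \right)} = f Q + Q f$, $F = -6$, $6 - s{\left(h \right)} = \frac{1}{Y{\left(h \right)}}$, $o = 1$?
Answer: $-1386$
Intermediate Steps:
$s{\left(h \right)} = 6 - \frac{1}{h}$
$b{\left(Q,f \right)} = 2 Q f$ ($b{\left(Q,f \right)} = Q f + Q f = 2 Q f$)
$a{\left(K,c \right)} = 11 K$ ($a{\left(K,c \right)} = 2 \left(6 - \frac{1}{2}\right) 1 K = 2 \cdot \frac{11}{2} \cdot 1 K = 11 K$)
$\left(-18 + 39\right) a{\left(F,6 \right)} = \left(-18 + 39\right) 11 \left(-6\right) = 21 \left(-66\right) = -1386$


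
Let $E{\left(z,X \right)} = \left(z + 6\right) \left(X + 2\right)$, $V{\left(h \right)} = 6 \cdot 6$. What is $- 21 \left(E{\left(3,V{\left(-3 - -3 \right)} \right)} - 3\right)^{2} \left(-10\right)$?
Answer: $24133410$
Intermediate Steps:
$V{\left(h \right)} = 36$
$E{\left(z,X \right)} = \left(2 + X\right) \left(6 + z\right)$ ($E{\left(z,X \right)} = \left(6 + z\right) \left(2 + X\right) = \left(2 + X\right) \left(6 + z\right)$)
$- 21 \left(E{\left(3,V{\left(-3 - -3 \right)} \right)} - 3\right)^{2} \left(-10\right) = - 21 \left(\left(12 + 2 \cdot 3 + 6 \cdot 36 + 36 \cdot 3\right) - 3\right)^{2} \left(-10\right) = - 21 \left(\left(12 + 6 + 216 + 108\right) - 3\right)^{2} \left(-10\right) = - 21 \left(342 - 3\right)^{2} \left(-10\right) = - 21 \cdot 339^{2} \left(-10\right) = \left(-21\right) 114921 \left(-10\right) = \left(-2413341\right) \left(-10\right) = 24133410$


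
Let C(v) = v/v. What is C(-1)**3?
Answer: 1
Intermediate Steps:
C(v) = 1
C(-1)**3 = 1**3 = 1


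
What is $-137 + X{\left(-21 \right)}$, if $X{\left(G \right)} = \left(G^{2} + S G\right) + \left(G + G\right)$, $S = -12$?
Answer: $514$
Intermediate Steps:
$X{\left(G \right)} = G^{2} - 10 G$ ($X{\left(G \right)} = \left(G^{2} - 12 G\right) + \left(G + G\right) = \left(G^{2} - 12 G\right) + 2 G = G^{2} - 10 G$)
$-137 + X{\left(-21 \right)} = -137 - 21 \left(-10 - 21\right) = -137 - -651 = -137 + 651 = 514$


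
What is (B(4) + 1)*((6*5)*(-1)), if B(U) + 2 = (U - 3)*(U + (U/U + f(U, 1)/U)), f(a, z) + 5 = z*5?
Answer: -120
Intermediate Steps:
f(a, z) = -5 + 5*z (f(a, z) = -5 + z*5 = -5 + 5*z)
B(U) = -2 + (1 + U)*(-3 + U) (B(U) = -2 + (U - 3)*(U + (U/U + (-5 + 5*1)/U)) = -2 + (-3 + U)*(U + (1 + (-5 + 5)/U)) = -2 + (-3 + U)*(U + (1 + 0/U)) = -2 + (-3 + U)*(U + (1 + 0)) = -2 + (-3 + U)*(U + 1) = -2 + (-3 + U)*(1 + U) = -2 + (1 + U)*(-3 + U))
(B(4) + 1)*((6*5)*(-1)) = ((-5 + 4**2 - 2*4) + 1)*((6*5)*(-1)) = ((-5 + 16 - 8) + 1)*(30*(-1)) = (3 + 1)*(-30) = 4*(-30) = -120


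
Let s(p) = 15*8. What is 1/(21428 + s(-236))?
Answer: 1/21548 ≈ 4.6408e-5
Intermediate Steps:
s(p) = 120
1/(21428 + s(-236)) = 1/(21428 + 120) = 1/21548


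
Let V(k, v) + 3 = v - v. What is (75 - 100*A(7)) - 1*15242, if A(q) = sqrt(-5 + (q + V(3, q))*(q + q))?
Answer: -15167 - 100*sqrt(51) ≈ -15881.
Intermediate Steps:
V(k, v) = -3 (V(k, v) = -3 + (v - v) = -3 + 0 = -3)
A(q) = sqrt(-5 + 2*q*(-3 + q)) (A(q) = sqrt(-5 + (q - 3)*(q + q)) = sqrt(-5 + (-3 + q)*(2*q)) = sqrt(-5 + 2*q*(-3 + q)))
(75 - 100*A(7)) - 1*15242 = (75 - 100*sqrt(-5 - 6*7 + 2*7**2)) - 1*15242 = (75 - 100*sqrt(-5 - 42 + 2*49)) - 15242 = (75 - 100*sqrt(-5 - 42 + 98)) - 15242 = (75 - 100*sqrt(51)) - 15242 = -15167 - 100*sqrt(51)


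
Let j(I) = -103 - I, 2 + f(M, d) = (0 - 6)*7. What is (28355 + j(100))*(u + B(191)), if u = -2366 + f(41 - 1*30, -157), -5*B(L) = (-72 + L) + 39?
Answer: -343679616/5 ≈ -6.8736e+7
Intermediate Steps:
f(M, d) = -44 (f(M, d) = -2 + (0 - 6)*7 = -2 - 6*7 = -2 - 42 = -44)
B(L) = 33/5 - L/5 (B(L) = -((-72 + L) + 39)/5 = -(-33 + L)/5 = 33/5 - L/5)
u = -2410 (u = -2366 - 44 = -2410)
(28355 + j(100))*(u + B(191)) = (28355 + (-103 - 1*100))*(-2410 + (33/5 - ⅕*191)) = (28355 + (-103 - 100))*(-2410 + (33/5 - 191/5)) = (28355 - 203)*(-2410 - 158/5) = 28152*(-12208/5) = -343679616/5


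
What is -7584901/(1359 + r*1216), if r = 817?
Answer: -7584901/994831 ≈ -7.6243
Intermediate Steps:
-7584901/(1359 + r*1216) = -7584901/(1359 + 817*1216) = -7584901/(1359 + 993472) = -7584901/994831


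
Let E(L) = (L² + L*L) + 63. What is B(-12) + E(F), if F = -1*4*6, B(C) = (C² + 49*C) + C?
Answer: 759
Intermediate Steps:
B(C) = C² + 50*C
F = -24 (F = -4*6 = -24)
E(L) = 63 + 2*L² (E(L) = (L² + L²) + 63 = 2*L² + 63 = 63 + 2*L²)
B(-12) + E(F) = -12*(50 - 12) + (63 + 2*(-24)²) = -12*38 + (63 + 2*576) = -456 + (63 + 1152) = -456 + 1215 = 759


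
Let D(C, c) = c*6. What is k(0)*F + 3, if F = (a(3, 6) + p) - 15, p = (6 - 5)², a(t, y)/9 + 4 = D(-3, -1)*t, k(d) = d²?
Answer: 3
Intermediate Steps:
D(C, c) = 6*c
a(t, y) = -36 - 54*t (a(t, y) = -36 + 9*((6*(-1))*t) = -36 + 9*(-6*t) = -36 - 54*t)
p = 1 (p = 1² = 1)
F = -212 (F = ((-36 - 54*3) + 1) - 15 = ((-36 - 162) + 1) - 15 = (-198 + 1) - 15 = -197 - 15 = -212)
k(0)*F + 3 = 0²*(-212) + 3 = 0*(-212) + 3 = 0 + 3 = 3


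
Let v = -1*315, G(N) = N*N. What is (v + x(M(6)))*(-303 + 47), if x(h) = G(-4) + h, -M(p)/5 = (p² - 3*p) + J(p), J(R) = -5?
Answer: 93184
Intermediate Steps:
M(p) = 25 - 5*p² + 15*p (M(p) = -5*((p² - 3*p) - 5) = -5*(-5 + p² - 3*p) = 25 - 5*p² + 15*p)
G(N) = N²
v = -315
x(h) = 16 + h (x(h) = (-4)² + h = 16 + h)
(v + x(M(6)))*(-303 + 47) = (-315 + (16 + (25 - 5*6² + 15*6)))*(-303 + 47) = (-315 + (16 + (25 - 5*36 + 90)))*(-256) = (-315 + (16 + (25 - 180 + 90)))*(-256) = (-315 + (16 - 65))*(-256) = (-315 - 49)*(-256) = -364*(-256) = 93184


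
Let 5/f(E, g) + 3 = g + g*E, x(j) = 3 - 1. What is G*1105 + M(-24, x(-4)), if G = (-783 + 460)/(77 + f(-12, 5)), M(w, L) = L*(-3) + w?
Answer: -20834900/4461 ≈ -4670.5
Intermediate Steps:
x(j) = 2
f(E, g) = 5/(-3 + g + E*g) (f(E, g) = 5/(-3 + (g + g*E)) = 5/(-3 + (g + E*g)) = 5/(-3 + g + E*g))
M(w, L) = w - 3*L (M(w, L) = -3*L + w = w - 3*L)
G = -18734/4461 (G = (-783 + 460)/(77 + 5/(-3 + 5 - 12*5)) = -323/(77 + 5/(-3 + 5 - 60)) = -323/(77 + 5/(-58)) = -323/(77 + 5*(-1/58)) = -323/(77 - 5/58) = -323/4461/58 = -323*58/4461 = -18734/4461 ≈ -4.1995)
G*1105 + M(-24, x(-4)) = -18734/4461*1105 + (-24 - 3*2) = -20701070/4461 + (-24 - 6) = -20701070/4461 - 30 = -20834900/4461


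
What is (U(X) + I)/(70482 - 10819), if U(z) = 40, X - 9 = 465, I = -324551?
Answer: -324511/59663 ≈ -5.4391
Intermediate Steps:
X = 474 (X = 9 + 465 = 474)
(U(X) + I)/(70482 - 10819) = (40 - 324551)/(70482 - 10819) = -324511/59663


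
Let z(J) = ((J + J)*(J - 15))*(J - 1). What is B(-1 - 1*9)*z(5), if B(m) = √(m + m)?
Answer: -800*I*√5 ≈ -1788.9*I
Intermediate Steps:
B(m) = √2*√m (B(m) = √(2*m) = √2*√m)
z(J) = 2*J*(-1 + J)*(-15 + J) (z(J) = ((2*J)*(-15 + J))*(-1 + J) = (2*J*(-15 + J))*(-1 + J) = 2*J*(-1 + J)*(-15 + J))
B(-1 - 1*9)*z(5) = (√2*√(-1 - 1*9))*(2*5*(15 + 5² - 16*5)) = (√2*√(-1 - 9))*(2*5*(15 + 25 - 80)) = (√2*√(-10))*(2*5*(-40)) = (√2*(I*√10))*(-400) = (2*I*√5)*(-400) = -800*I*√5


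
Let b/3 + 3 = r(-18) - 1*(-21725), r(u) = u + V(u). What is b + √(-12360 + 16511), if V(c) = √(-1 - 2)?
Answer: 65112 + √4151 + 3*I*√3 ≈ 65176.0 + 5.1962*I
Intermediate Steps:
V(c) = I*√3 (V(c) = √(-3) = I*√3)
r(u) = u + I*√3
b = 65112 + 3*I*√3 (b = -9 + 3*((-18 + I*√3) - 1*(-21725)) = -9 + 3*((-18 + I*√3) + 21725) = -9 + 3*(21707 + I*√3) = -9 + (65121 + 3*I*√3) = 65112 + 3*I*√3 ≈ 65112.0 + 5.1962*I)
b + √(-12360 + 16511) = (65112 + 3*I*√3) + √(-12360 + 16511) = (65112 + 3*I*√3) + √4151 = 65112 + √4151 + 3*I*√3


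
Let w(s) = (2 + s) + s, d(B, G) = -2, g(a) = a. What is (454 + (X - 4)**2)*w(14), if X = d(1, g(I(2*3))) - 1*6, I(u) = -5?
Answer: 17940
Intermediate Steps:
w(s) = 2 + 2*s
X = -8 (X = -2 - 1*6 = -2 - 6 = -8)
(454 + (X - 4)**2)*w(14) = (454 + (-8 - 4)**2)*(2 + 2*14) = (454 + (-12)**2)*(2 + 28) = (454 + 144)*30 = 598*30 = 17940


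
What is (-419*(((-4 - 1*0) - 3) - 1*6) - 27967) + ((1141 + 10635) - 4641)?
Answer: -15385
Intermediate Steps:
(-419*(((-4 - 1*0) - 3) - 1*6) - 27967) + ((1141 + 10635) - 4641) = (-419*(((-4 + 0) - 3) - 6) - 27967) + (11776 - 4641) = (-419*((-4 - 3) - 6) - 27967) + 7135 = (-419*(-7 - 6) - 27967) + 7135 = (-419*(-13) - 27967) + 7135 = (5447 - 27967) + 7135 = -22520 + 7135 = -15385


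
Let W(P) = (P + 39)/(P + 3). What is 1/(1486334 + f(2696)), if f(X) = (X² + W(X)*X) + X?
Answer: 2699/23643720314 ≈ 1.1415e-7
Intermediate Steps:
W(P) = (39 + P)/(3 + P)
f(X) = X + X² + X*(39 + X)/(3 + X) (f(X) = (X² + ((39 + X)/(3 + X))*X) + X = (X² + X*(39 + X)/(3 + X)) + X = X + X² + X*(39 + X)/(3 + X))
1/(1486334 + f(2696)) = 1/(1486334 + 2696*(42 + 2696² + 5*2696)/(3 + 2696)) = 1/(1486334 + 2696*(42 + 7268416 + 13480)/2699) = 1/(1486334 + 2696*(1/2699)*7281938) = 1/(1486334 + 19632104848/2699) = 1/(23643720314/2699) = 2699/23643720314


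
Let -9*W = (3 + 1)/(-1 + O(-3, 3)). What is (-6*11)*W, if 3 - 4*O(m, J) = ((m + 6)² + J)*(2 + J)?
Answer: -352/183 ≈ -1.9235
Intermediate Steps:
O(m, J) = ¾ - (2 + J)*(J + (6 + m)²)/4 (O(m, J) = ¾ - ((m + 6)² + J)*(2 + J)/4 = ¾ - ((6 + m)² + J)*(2 + J)/4 = ¾ - (J + (6 + m)²)*(2 + J)/4 = ¾ - (2 + J)*(J + (6 + m)²)/4)
W = 16/549 (W = -(3 + 1)/(9*(-1 + (¾ - ½*3 - (6 - 3)²/2 - ¼*3² - ¼*3*(6 - 3)²))) = -4/(9*(-1 + (¾ - 3/2 - ½*3² - ¼*9 - ¼*3*3²))) = -4/(9*(-1 + (¾ - 3/2 - ½*9 - 9/4 - ¼*3*9))) = -4/(9*(-1 + (¾ - 3/2 - 9/2 - 9/4 - 27/4))) = -4/(9*(-1 - 57/4)) = -4/(9*(-61/4)) = -4*(-4)/(9*61) = -⅑*(-16/61) = 16/549 ≈ 0.029144)
(-6*11)*W = -6*11*(16/549) = -66*16/549 = -352/183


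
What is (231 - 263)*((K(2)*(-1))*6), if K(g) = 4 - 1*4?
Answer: 0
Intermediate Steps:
K(g) = 0 (K(g) = 4 - 4 = 0)
(231 - 263)*((K(2)*(-1))*6) = (231 - 263)*((0*(-1))*6) = -0*6 = -32*0 = 0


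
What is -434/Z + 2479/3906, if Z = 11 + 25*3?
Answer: -741005/167958 ≈ -4.4118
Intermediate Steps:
Z = 86 (Z = 11 + 75 = 86)
-434/Z + 2479/3906 = -434/86 + 2479/3906 = -434*1/86 + 2479*(1/3906) = -217/43 + 2479/3906 = -741005/167958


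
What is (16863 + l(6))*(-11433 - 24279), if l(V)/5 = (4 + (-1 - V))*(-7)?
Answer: -605961216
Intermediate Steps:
l(V) = -105 + 35*V (l(V) = 5*((4 + (-1 - V))*(-7)) = 5*((3 - V)*(-7)) = 5*(-21 + 7*V) = -105 + 35*V)
(16863 + l(6))*(-11433 - 24279) = (16863 + (-105 + 35*6))*(-11433 - 24279) = (16863 + (-105 + 210))*(-35712) = (16863 + 105)*(-35712) = 16968*(-35712) = -605961216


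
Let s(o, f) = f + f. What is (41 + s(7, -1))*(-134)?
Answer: -5226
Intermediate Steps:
s(o, f) = 2*f
(41 + s(7, -1))*(-134) = (41 + 2*(-1))*(-134) = (41 - 2)*(-134) = 39*(-134) = -5226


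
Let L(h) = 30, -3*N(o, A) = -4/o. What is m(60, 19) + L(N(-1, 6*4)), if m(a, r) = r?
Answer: 49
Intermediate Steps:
N(o, A) = 4/(3*o) (N(o, A) = -(-4)/(3*o) = 4/(3*o))
m(60, 19) + L(N(-1, 6*4)) = 19 + 30 = 49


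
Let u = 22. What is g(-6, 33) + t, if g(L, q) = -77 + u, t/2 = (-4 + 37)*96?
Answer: 6281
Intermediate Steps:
t = 6336 (t = 2*((-4 + 37)*96) = 2*(33*96) = 2*3168 = 6336)
g(L, q) = -55 (g(L, q) = -77 + 22 = -55)
g(-6, 33) + t = -55 + 6336 = 6281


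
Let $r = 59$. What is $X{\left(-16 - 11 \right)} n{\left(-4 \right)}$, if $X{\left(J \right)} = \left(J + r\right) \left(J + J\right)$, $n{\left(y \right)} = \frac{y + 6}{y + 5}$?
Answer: $-3456$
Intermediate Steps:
$n{\left(y \right)} = \frac{6 + y}{5 + y}$
$X{\left(J \right)} = 2 J \left(59 + J\right)$ ($X{\left(J \right)} = \left(J + 59\right) \left(J + J\right) = \left(59 + J\right) 2 J = 2 J \left(59 + J\right)$)
$X{\left(-16 - 11 \right)} n{\left(-4 \right)} = 2 \left(-16 - 11\right) \left(59 - 27\right) \frac{6 - 4}{5 - 4} = 2 \left(-27\right) \left(59 - 27\right) 1^{-1} \cdot 2 = 2 \left(-27\right) 32 \cdot 1 \cdot 2 = \left(-1728\right) 2 = -3456$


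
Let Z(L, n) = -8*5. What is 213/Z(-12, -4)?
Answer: -213/40 ≈ -5.3250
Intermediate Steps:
Z(L, n) = -40
213/Z(-12, -4) = 213/(-40) = 213*(-1/40) = -213/40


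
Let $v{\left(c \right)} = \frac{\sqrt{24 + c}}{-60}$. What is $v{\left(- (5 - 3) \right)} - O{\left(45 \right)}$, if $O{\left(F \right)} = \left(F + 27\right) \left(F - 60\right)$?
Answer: $1080 - \frac{\sqrt{22}}{60} \approx 1079.9$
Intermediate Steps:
$O{\left(F \right)} = \left(-60 + F\right) \left(27 + F\right)$ ($O{\left(F \right)} = \left(27 + F\right) \left(-60 + F\right) = \left(-60 + F\right) \left(27 + F\right)$)
$v{\left(c \right)} = - \frac{\sqrt{24 + c}}{60}$ ($v{\left(c \right)} = \sqrt{24 + c} \left(- \frac{1}{60}\right) = - \frac{\sqrt{24 + c}}{60}$)
$v{\left(- (5 - 3) \right)} - O{\left(45 \right)} = - \frac{\sqrt{24 - \left(5 - 3\right)}}{60} - \left(-1620 + 45^{2} - 1485\right) = - \frac{\sqrt{24 - 2}}{60} - \left(-1620 + 2025 - 1485\right) = - \frac{\sqrt{24 - 2}}{60} - -1080 = - \frac{\sqrt{22}}{60} + 1080 = 1080 - \frac{\sqrt{22}}{60}$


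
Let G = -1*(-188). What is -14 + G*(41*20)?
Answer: 154146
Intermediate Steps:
G = 188
-14 + G*(41*20) = -14 + 188*(41*20) = -14 + 188*820 = -14 + 154160 = 154146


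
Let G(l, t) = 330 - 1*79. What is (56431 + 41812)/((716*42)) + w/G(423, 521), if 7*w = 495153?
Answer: 307405183/1078296 ≈ 285.08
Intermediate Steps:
w = 495153/7 (w = (1/7)*495153 = 495153/7 ≈ 70736.)
G(l, t) = 251 (G(l, t) = 330 - 79 = 251)
(56431 + 41812)/((716*42)) + w/G(423, 521) = (56431 + 41812)/((716*42)) + (495153/7)/251 = 98243/30072 + (495153/7)*(1/251) = 98243*(1/30072) + 495153/1757 = 98243/30072 + 495153/1757 = 307405183/1078296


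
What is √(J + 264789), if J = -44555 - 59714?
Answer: 2*√40130 ≈ 400.65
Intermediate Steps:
J = -104269
√(J + 264789) = √(-104269 + 264789) = √160520 = 2*√40130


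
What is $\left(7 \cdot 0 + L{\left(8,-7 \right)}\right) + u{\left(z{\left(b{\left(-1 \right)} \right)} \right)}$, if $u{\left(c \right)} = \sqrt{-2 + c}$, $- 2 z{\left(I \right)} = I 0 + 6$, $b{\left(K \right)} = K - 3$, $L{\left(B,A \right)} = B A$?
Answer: $-56 + i \sqrt{5} \approx -56.0 + 2.2361 i$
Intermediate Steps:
$L{\left(B,A \right)} = A B$
$b{\left(K \right)} = -3 + K$
$z{\left(I \right)} = -3$ ($z{\left(I \right)} = - \frac{I 0 + 6}{2} = - \frac{0 + 6}{2} = \left(- \frac{1}{2}\right) 6 = -3$)
$\left(7 \cdot 0 + L{\left(8,-7 \right)}\right) + u{\left(z{\left(b{\left(-1 \right)} \right)} \right)} = \left(7 \cdot 0 - 56\right) + \sqrt{-2 - 3} = \left(0 - 56\right) + \sqrt{-5} = -56 + i \sqrt{5}$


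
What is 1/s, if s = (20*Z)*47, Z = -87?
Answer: -1/81780 ≈ -1.2228e-5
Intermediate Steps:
s = -81780 (s = (20*(-87))*47 = -1740*47 = -81780)
1/s = 1/(-81780) = -1/81780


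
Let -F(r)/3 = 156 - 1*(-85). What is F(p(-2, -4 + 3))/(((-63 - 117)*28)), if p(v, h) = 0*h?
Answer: 241/1680 ≈ 0.14345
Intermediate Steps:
p(v, h) = 0
F(r) = -723 (F(r) = -3*(156 - 1*(-85)) = -3*(156 + 85) = -3*241 = -723)
F(p(-2, -4 + 3))/(((-63 - 117)*28)) = -723*1/(28*(-63 - 117)) = -723/((-180*28)) = -723/(-5040) = -723*(-1/5040) = 241/1680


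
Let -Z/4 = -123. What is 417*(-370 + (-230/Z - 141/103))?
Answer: -1309601149/8446 ≈ -1.5506e+5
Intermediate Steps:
Z = 492 (Z = -4*(-123) = 492)
417*(-370 + (-230/Z - 141/103)) = 417*(-370 + (-230/492 - 141/103)) = 417*(-370 + (-230*1/492 - 141*1/103)) = 417*(-370 + (-115/246 - 141/103)) = 417*(-370 - 46531/25338) = 417*(-9421591/25338) = -1309601149/8446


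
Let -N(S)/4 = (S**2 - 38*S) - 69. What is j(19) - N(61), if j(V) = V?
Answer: 5355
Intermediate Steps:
N(S) = 276 - 4*S**2 + 152*S (N(S) = -4*((S**2 - 38*S) - 69) = -4*(-69 + S**2 - 38*S) = 276 - 4*S**2 + 152*S)
j(19) - N(61) = 19 - (276 - 4*61**2 + 152*61) = 19 - (276 - 4*3721 + 9272) = 19 - (276 - 14884 + 9272) = 19 - 1*(-5336) = 19 + 5336 = 5355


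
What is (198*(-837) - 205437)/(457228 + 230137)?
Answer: -371163/687365 ≈ -0.53998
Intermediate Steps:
(198*(-837) - 205437)/(457228 + 230137) = (-165726 - 205437)/687365 = -371163*1/687365 = -371163/687365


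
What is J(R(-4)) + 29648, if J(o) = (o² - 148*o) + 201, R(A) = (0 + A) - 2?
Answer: 30773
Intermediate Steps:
R(A) = -2 + A (R(A) = A - 2 = -2 + A)
J(o) = 201 + o² - 148*o
J(R(-4)) + 29648 = (201 + (-2 - 4)² - 148*(-2 - 4)) + 29648 = (201 + (-6)² - 148*(-6)) + 29648 = (201 + 36 + 888) + 29648 = 1125 + 29648 = 30773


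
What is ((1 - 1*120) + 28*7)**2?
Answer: 5929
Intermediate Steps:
((1 - 1*120) + 28*7)**2 = ((1 - 120) + 196)**2 = (-119 + 196)**2 = 77**2 = 5929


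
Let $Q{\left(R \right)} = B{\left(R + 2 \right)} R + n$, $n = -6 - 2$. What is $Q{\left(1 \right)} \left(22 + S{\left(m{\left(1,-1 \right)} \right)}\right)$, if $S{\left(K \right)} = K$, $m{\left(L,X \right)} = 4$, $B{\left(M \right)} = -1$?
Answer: $-234$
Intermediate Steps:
$n = -8$ ($n = -6 - 2 = -8$)
$Q{\left(R \right)} = -8 - R$ ($Q{\left(R \right)} = - R - 8 = -8 - R$)
$Q{\left(1 \right)} \left(22 + S{\left(m{\left(1,-1 \right)} \right)}\right) = \left(-8 - 1\right) \left(22 + 4\right) = \left(-8 - 1\right) 26 = \left(-9\right) 26 = -234$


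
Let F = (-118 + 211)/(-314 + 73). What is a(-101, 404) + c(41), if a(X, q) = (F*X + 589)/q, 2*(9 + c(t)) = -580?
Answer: -14480247/48682 ≈ -297.45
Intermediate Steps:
c(t) = -299 (c(t) = -9 + (1/2)*(-580) = -9 - 290 = -299)
F = -93/241 (F = 93/(-241) = 93*(-1/241) = -93/241 ≈ -0.38589)
a(X, q) = (589 - 93*X/241)/q (a(X, q) = (-93*X/241 + 589)/q = (589 - 93*X/241)/q)
a(-101, 404) + c(41) = (31/241)*(4579 - 3*(-101))/404 - 299 = (31/241)*(1/404)*(4579 + 303) - 299 = (31/241)*(1/404)*4882 - 299 = 75671/48682 - 299 = -14480247/48682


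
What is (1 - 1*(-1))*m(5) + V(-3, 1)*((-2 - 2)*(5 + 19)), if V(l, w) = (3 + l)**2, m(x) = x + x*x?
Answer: 60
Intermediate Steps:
m(x) = x + x**2
(1 - 1*(-1))*m(5) + V(-3, 1)*((-2 - 2)*(5 + 19)) = (1 - 1*(-1))*(5*(1 + 5)) + (3 - 3)**2*((-2 - 2)*(5 + 19)) = (1 + 1)*(5*6) + 0**2*(-4*24) = 2*30 + 0*(-96) = 60 + 0 = 60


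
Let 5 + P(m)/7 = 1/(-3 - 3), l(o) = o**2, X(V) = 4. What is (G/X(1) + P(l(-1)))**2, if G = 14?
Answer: 9604/9 ≈ 1067.1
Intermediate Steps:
P(m) = -217/6 (P(m) = -35 + 7/(-3 - 3) = -35 + 7/(-6) = -35 + 7*(-1/6) = -35 - 7/6 = -217/6)
(G/X(1) + P(l(-1)))**2 = (14/4 - 217/6)**2 = (14*(1/4) - 217/6)**2 = (7/2 - 217/6)**2 = (-98/3)**2 = 9604/9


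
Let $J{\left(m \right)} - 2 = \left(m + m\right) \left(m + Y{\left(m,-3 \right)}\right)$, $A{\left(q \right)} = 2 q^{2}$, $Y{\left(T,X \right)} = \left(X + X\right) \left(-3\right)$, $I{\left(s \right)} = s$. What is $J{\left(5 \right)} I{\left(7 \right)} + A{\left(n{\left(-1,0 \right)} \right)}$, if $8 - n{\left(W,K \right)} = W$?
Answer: $1786$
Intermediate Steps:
$n{\left(W,K \right)} = 8 - W$
$Y{\left(T,X \right)} = - 6 X$ ($Y{\left(T,X \right)} = 2 X \left(-3\right) = - 6 X$)
$J{\left(m \right)} = 2 + 2 m \left(18 + m\right)$ ($J{\left(m \right)} = 2 + \left(m + m\right) \left(m - -18\right) = 2 + 2 m \left(m + 18\right) = 2 + 2 m \left(18 + m\right)$)
$J{\left(5 \right)} I{\left(7 \right)} + A{\left(n{\left(-1,0 \right)} \right)} = \left(2 + 2 \cdot 5^{2} + 36 \cdot 5\right) 7 + 2 \left(8 - -1\right)^{2} = \left(2 + 2 \cdot 25 + 180\right) 7 + 2 \left(8 + 1\right)^{2} = \left(2 + 50 + 180\right) 7 + 2 \cdot 9^{2} = 232 \cdot 7 + 2 \cdot 81 = 1624 + 162 = 1786$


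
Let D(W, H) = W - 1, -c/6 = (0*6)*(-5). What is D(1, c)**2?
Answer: 0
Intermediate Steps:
c = 0 (c = -6*0*6*(-5) = -0*(-5) = -6*0 = 0)
D(W, H) = -1 + W
D(1, c)**2 = (-1 + 1)**2 = 0**2 = 0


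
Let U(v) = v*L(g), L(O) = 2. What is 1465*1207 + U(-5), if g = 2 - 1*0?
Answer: 1768245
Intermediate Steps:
g = 2 (g = 2 + 0 = 2)
U(v) = 2*v (U(v) = v*2 = 2*v)
1465*1207 + U(-5) = 1465*1207 + 2*(-5) = 1768255 - 10 = 1768245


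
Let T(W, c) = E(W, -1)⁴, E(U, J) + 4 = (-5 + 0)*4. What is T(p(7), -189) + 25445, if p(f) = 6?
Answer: 357221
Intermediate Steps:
E(U, J) = -24 (E(U, J) = -4 + (-5 + 0)*4 = -4 - 5*4 = -4 - 20 = -24)
T(W, c) = 331776 (T(W, c) = (-24)⁴ = 331776)
T(p(7), -189) + 25445 = 331776 + 25445 = 357221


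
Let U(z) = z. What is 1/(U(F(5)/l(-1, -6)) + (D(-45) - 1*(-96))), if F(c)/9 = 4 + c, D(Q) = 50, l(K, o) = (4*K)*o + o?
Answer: 2/301 ≈ 0.0066445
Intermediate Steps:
l(K, o) = o + 4*K*o (l(K, o) = 4*K*o + o = o + 4*K*o)
F(c) = 36 + 9*c (F(c) = 9*(4 + c) = 36 + 9*c)
1/(U(F(5)/l(-1, -6)) + (D(-45) - 1*(-96))) = 1/((36 + 9*5)/((-6*(1 + 4*(-1)))) + (50 - 1*(-96))) = 1/((36 + 45)/((-6*(1 - 4))) + (50 + 96)) = 1/(81/((-6*(-3))) + 146) = 1/(81/18 + 146) = 1/(81*(1/18) + 146) = 1/(9/2 + 146) = 1/(301/2) = 2/301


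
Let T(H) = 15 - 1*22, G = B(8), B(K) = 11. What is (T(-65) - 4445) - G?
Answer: -4463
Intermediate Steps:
G = 11
T(H) = -7 (T(H) = 15 - 22 = -7)
(T(-65) - 4445) - G = (-7 - 4445) - 1*11 = -4452 - 11 = -4463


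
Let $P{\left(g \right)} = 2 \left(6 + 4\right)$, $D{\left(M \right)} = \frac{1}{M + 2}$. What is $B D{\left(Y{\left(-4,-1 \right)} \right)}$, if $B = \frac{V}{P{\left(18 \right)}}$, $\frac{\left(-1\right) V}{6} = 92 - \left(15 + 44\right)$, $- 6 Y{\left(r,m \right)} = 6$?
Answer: $- \frac{99}{10} \approx -9.9$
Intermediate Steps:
$Y{\left(r,m \right)} = -1$ ($Y{\left(r,m \right)} = \left(- \frac{1}{6}\right) 6 = -1$)
$D{\left(M \right)} = \frac{1}{2 + M}$
$V = -198$ ($V = - 6 \left(92 - \left(15 + 44\right)\right) = - 6 \left(92 - 59\right) = \left(-6\right) 33 = -198$)
$P{\left(g \right)} = 20$ ($P{\left(g \right)} = 2 \cdot 10 = 20$)
$B = - \frac{99}{10}$ ($B = - \frac{198}{20} = \left(-198\right) \frac{1}{20} = - \frac{99}{10} \approx -9.9$)
$B D{\left(Y{\left(-4,-1 \right)} \right)} = - \frac{99}{10 \left(2 - 1\right)} = - \frac{99}{10 \cdot 1} = \left(- \frac{99}{10}\right) 1 = - \frac{99}{10}$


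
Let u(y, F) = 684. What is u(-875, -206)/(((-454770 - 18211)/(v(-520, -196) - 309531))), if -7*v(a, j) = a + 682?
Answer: 1482145236/3310867 ≈ 447.66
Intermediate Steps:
v(a, j) = -682/7 - a/7 (v(a, j) = -(a + 682)/7 = -(682 + a)/7 = -682/7 - a/7)
u(-875, -206)/(((-454770 - 18211)/(v(-520, -196) - 309531))) = 684/(((-454770 - 18211)/((-682/7 - 1/7*(-520)) - 309531))) = 684/((-472981/((-682/7 + 520/7) - 309531))) = 684/((-472981/(-162/7 - 309531))) = 684/((-472981/(-2166879/7))) = 684/((-472981*(-7/2166879))) = 684/(3310867/2166879) = 684*(2166879/3310867) = 1482145236/3310867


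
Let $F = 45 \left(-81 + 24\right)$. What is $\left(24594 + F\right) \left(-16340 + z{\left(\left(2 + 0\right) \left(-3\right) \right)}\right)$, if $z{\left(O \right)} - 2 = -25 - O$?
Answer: $-360328353$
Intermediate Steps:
$z{\left(O \right)} = -23 - O$ ($z{\left(O \right)} = 2 - \left(25 + O\right) = -23 - O$)
$F = -2565$ ($F = 45 \left(-57\right) = -2565$)
$\left(24594 + F\right) \left(-16340 + z{\left(\left(2 + 0\right) \left(-3\right) \right)}\right) = \left(24594 - 2565\right) \left(-16340 - \left(23 + \left(2 + 0\right) \left(-3\right)\right)\right) = 22029 \left(-16340 - \left(23 + 2 \left(-3\right)\right)\right) = 22029 \left(-16340 - 17\right) = 22029 \left(-16357\right) = -360328353$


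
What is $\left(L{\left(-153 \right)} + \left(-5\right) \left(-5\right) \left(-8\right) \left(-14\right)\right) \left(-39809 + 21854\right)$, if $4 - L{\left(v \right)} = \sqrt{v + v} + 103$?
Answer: $-48496455 + 53865 i \sqrt{34} \approx -4.8496 \cdot 10^{7} + 3.1408 \cdot 10^{5} i$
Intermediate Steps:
$L{\left(v \right)} = -99 - \sqrt{2} \sqrt{v}$ ($L{\left(v \right)} = 4 - \left(\sqrt{v + v} + 103\right) = 4 - \left(\sqrt{2 v} + 103\right) = 4 - \left(\sqrt{2} \sqrt{v} + 103\right) = 4 - \left(103 + \sqrt{2} \sqrt{v}\right) = -99 - \sqrt{2} \sqrt{v}$)
$\left(L{\left(-153 \right)} + \left(-5\right) \left(-5\right) \left(-8\right) \left(-14\right)\right) \left(-39809 + 21854\right) = \left(\left(-99 - \sqrt{2} \sqrt{-153}\right) + \left(-5\right) \left(-5\right) \left(-8\right) \left(-14\right)\right) \left(-39809 + 21854\right) = \left(\left(-99 - \sqrt{2} \cdot 3 i \sqrt{17}\right) + 25 \left(-8\right) \left(-14\right)\right) \left(-17955\right) = \left(\left(-99 - 3 i \sqrt{34}\right) - -2800\right) \left(-17955\right) = \left(\left(-99 - 3 i \sqrt{34}\right) + 2800\right) \left(-17955\right) = \left(2701 - 3 i \sqrt{34}\right) \left(-17955\right) = -48496455 + 53865 i \sqrt{34}$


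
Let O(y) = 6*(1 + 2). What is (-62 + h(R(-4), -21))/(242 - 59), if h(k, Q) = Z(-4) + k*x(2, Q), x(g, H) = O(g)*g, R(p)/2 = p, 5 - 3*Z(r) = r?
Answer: -347/183 ≈ -1.8962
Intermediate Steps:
Z(r) = 5/3 - r/3
O(y) = 18 (O(y) = 6*3 = 18)
R(p) = 2*p
x(g, H) = 18*g
h(k, Q) = 3 + 36*k (h(k, Q) = (5/3 - ⅓*(-4)) + k*(18*2) = (5/3 + 4/3) + k*36 = 3 + 36*k)
(-62 + h(R(-4), -21))/(242 - 59) = (-62 + (3 + 36*(2*(-4))))/(242 - 59) = (-62 + (3 + 36*(-8)))/183 = (-62 + (3 - 288))*(1/183) = (-62 - 285)*(1/183) = -347*1/183 = -347/183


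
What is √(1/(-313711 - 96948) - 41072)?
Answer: 3*I*√769601724951099/410659 ≈ 202.66*I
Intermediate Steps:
√(1/(-313711 - 96948) - 41072) = √(1/(-410659) - 41072) = √(-1/410659 - 41072) = √(-16866586449/410659) = 3*I*√769601724951099/410659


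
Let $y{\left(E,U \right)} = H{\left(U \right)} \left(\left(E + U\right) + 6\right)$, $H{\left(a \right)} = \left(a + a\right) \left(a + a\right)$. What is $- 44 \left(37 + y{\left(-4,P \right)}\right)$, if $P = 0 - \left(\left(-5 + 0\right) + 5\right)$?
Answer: $-1628$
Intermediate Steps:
$H{\left(a \right)} = 4 a^{2}$ ($H{\left(a \right)} = 2 a 2 a = 4 a^{2}$)
$P = 0$ ($P = 0 - \left(-5 + 5\right) = 0 - 0 = 0 + 0 = 0$)
$y{\left(E,U \right)} = 4 U^{2} \left(6 + E + U\right)$ ($y{\left(E,U \right)} = 4 U^{2} \left(\left(E + U\right) + 6\right) = 4 U^{2} \left(6 + E + U\right)$)
$- 44 \left(37 + y{\left(-4,P \right)}\right) = - 44 \left(37 + 4 \cdot 0^{2} \left(6 - 4 + 0\right)\right) = - 44 \left(37 + 4 \cdot 0 \cdot 2\right) = - 44 \left(37 + 0\right) = \left(-44\right) 37 = -1628$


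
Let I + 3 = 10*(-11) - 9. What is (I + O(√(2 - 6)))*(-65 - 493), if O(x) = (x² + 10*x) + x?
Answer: 70308 - 12276*I ≈ 70308.0 - 12276.0*I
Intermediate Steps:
O(x) = x² + 11*x
I = -122 (I = -3 + (10*(-11) - 9) = -3 + (-110 - 9) = -3 - 119 = -122)
(I + O(√(2 - 6)))*(-65 - 493) = (-122 + √(2 - 6)*(11 + √(2 - 6)))*(-65 - 493) = (-122 + √(-4)*(11 + √(-4)))*(-558) = (-122 + (2*I)*(11 + 2*I))*(-558) = (-122 + 2*I*(11 + 2*I))*(-558) = 68076 - 1116*I*(11 + 2*I)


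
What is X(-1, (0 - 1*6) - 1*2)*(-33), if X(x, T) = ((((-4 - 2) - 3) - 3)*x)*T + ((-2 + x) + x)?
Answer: 3300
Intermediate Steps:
X(x, T) = -2 + 2*x - 12*T*x (X(x, T) = (((-6 - 3) - 3)*x)*T + (-2 + 2*x) = ((-9 - 3)*x)*T + (-2 + 2*x) = (-12*x)*T + (-2 + 2*x) = -12*T*x + (-2 + 2*x) = -2 + 2*x - 12*T*x)
X(-1, (0 - 1*6) - 1*2)*(-33) = (-2 + 2*(-1) - 12*((0 - 1*6) - 1*2)*(-1))*(-33) = (-2 - 2 - 12*((0 - 6) - 2)*(-1))*(-33) = (-2 - 2 - 12*(-6 - 2)*(-1))*(-33) = (-2 - 2 - 12*(-8)*(-1))*(-33) = (-2 - 2 - 96)*(-33) = -100*(-33) = 3300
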